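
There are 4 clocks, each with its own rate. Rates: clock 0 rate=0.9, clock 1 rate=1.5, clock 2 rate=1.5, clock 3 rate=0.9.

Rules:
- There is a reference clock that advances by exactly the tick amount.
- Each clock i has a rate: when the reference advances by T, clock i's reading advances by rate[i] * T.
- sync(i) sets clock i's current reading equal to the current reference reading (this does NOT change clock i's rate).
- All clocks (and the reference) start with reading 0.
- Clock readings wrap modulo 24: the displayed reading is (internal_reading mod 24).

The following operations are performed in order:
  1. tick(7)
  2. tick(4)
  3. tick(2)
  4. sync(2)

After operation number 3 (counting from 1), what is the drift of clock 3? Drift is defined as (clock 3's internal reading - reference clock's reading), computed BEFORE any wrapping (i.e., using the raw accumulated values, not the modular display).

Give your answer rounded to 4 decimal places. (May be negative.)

After op 1 tick(7): ref=7.0000 raw=[6.3000 10.5000 10.5000 6.3000]
After op 2 tick(4): ref=11.0000 raw=[9.9000 16.5000 16.5000 9.9000]
After op 3 tick(2): ref=13.0000 raw=[11.7000 19.5000 19.5000 11.7000]
Drift of clock 3 after op 3: 11.7000 - 13.0000 = -1.3000

Answer: -1.3000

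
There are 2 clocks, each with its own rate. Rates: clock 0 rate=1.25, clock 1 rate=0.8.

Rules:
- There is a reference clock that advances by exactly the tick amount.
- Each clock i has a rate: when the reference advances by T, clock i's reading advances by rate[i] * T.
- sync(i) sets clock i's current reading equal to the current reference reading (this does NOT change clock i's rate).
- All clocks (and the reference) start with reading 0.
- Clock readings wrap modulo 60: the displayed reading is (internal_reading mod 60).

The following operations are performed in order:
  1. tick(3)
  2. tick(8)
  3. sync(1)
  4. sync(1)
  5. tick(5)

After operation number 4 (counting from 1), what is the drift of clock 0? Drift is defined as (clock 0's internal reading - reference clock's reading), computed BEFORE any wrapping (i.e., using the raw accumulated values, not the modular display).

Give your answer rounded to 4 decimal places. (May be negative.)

Answer: 2.7500

Derivation:
After op 1 tick(3): ref=3.0000 raw=[3.7500 2.4000]
After op 2 tick(8): ref=11.0000 raw=[13.7500 8.8000]
After op 3 sync(1): ref=11.0000 raw=[13.7500 11.0000]
After op 4 sync(1): ref=11.0000 raw=[13.7500 11.0000]
Drift of clock 0 after op 4: 13.7500 - 11.0000 = 2.7500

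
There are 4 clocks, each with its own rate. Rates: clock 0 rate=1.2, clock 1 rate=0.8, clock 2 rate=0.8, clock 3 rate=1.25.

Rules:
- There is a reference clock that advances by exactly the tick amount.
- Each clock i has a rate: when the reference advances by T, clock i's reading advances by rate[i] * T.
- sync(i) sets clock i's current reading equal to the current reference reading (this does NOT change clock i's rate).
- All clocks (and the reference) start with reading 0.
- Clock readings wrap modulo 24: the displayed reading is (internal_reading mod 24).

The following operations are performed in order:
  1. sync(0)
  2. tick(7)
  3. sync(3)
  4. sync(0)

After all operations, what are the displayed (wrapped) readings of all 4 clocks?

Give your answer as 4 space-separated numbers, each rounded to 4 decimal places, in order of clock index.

After op 1 sync(0): ref=0.0000 raw=[0.0000 0.0000 0.0000 0.0000]
After op 2 tick(7): ref=7.0000 raw=[8.4000 5.6000 5.6000 8.7500]
After op 3 sync(3): ref=7.0000 raw=[8.4000 5.6000 5.6000 7.0000]
After op 4 sync(0): ref=7.0000 raw=[7.0000 5.6000 5.6000 7.0000]
Wrap final raw readings (mod 24): 7.0000 mod 24 = 7.0000; 5.6000 mod 24 = 5.6000; 5.6000 mod 24 = 5.6000; 7.0000 mod 24 = 7.0000

Answer: 7.0000 5.6000 5.6000 7.0000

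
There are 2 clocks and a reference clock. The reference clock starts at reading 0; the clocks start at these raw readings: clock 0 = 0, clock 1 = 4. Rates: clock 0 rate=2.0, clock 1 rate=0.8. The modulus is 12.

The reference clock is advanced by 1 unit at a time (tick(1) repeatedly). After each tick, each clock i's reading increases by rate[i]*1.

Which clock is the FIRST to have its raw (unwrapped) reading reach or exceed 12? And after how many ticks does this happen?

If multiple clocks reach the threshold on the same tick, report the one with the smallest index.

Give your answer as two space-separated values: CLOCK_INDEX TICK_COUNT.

Answer: 0 6

Derivation:
clock 0: start=0, rate=2.0, needs 12-0 = 12; ticks = ceil(12/2.0) = ceil(6.0000) = 6; reading at tick 6 = 0 + 2.0*6 = 12.0000
clock 1: start=4, rate=0.8, needs 12-4 = 8; ticks = ceil(8/0.8) = ceil(10.0000) = 10; reading at tick 10 = 4 + 0.8*10 = 12.0000
Minimum tick count = 6; winners = [0]; smallest index = 0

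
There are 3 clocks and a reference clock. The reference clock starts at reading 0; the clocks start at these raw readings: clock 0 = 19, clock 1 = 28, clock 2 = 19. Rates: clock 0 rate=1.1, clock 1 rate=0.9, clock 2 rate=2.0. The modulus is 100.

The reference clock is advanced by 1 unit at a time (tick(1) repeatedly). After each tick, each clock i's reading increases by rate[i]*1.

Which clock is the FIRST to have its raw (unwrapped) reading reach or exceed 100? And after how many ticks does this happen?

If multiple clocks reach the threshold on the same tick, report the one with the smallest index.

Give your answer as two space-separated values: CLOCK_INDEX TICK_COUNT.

clock 0: start=19, rate=1.1, needs 100-19 = 81; ticks = ceil(81/1.1) = ceil(73.6364) = 74; reading at tick 74 = 19 + 1.1*74 = 100.4000
clock 1: start=28, rate=0.9, needs 100-28 = 72; ticks = ceil(72/0.9) = ceil(80.0000) = 80; reading at tick 80 = 28 + 0.9*80 = 100.0000
clock 2: start=19, rate=2.0, needs 100-19 = 81; ticks = ceil(81/2.0) = ceil(40.5000) = 41; reading at tick 41 = 19 + 2.0*41 = 101.0000
Minimum tick count = 41; winners = [2]; smallest index = 2

Answer: 2 41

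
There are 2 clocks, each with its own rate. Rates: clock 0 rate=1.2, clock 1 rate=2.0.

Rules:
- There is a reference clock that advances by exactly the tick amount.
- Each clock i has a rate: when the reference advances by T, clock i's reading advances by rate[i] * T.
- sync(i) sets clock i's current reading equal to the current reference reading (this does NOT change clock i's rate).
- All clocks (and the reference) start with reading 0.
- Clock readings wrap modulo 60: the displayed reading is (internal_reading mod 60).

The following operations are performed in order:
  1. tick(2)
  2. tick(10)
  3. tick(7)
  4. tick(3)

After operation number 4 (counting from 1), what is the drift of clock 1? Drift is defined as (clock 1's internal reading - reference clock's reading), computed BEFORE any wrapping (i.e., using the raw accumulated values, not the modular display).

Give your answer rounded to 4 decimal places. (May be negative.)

Answer: 22.0000

Derivation:
After op 1 tick(2): ref=2.0000 raw=[2.4000 4.0000]
After op 2 tick(10): ref=12.0000 raw=[14.4000 24.0000]
After op 3 tick(7): ref=19.0000 raw=[22.8000 38.0000]
After op 4 tick(3): ref=22.0000 raw=[26.4000 44.0000]
Drift of clock 1 after op 4: 44.0000 - 22.0000 = 22.0000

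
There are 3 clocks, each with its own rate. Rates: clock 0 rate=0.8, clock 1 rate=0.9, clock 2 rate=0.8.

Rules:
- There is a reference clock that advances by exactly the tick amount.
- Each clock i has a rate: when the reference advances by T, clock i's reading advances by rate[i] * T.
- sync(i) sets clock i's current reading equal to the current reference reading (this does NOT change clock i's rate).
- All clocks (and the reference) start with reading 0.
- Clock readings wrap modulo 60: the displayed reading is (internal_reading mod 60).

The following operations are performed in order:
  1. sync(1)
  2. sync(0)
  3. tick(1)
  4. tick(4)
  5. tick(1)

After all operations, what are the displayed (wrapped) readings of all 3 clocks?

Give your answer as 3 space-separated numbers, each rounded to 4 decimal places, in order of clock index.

After op 1 sync(1): ref=0.0000 raw=[0.0000 0.0000 0.0000]
After op 2 sync(0): ref=0.0000 raw=[0.0000 0.0000 0.0000]
After op 3 tick(1): ref=1.0000 raw=[0.8000 0.9000 0.8000]
After op 4 tick(4): ref=5.0000 raw=[4.0000 4.5000 4.0000]
After op 5 tick(1): ref=6.0000 raw=[4.8000 5.4000 4.8000]
Wrap final raw readings (mod 60): 4.8000 mod 60 = 4.8000; 5.4000 mod 60 = 5.4000; 4.8000 mod 60 = 4.8000

Answer: 4.8000 5.4000 4.8000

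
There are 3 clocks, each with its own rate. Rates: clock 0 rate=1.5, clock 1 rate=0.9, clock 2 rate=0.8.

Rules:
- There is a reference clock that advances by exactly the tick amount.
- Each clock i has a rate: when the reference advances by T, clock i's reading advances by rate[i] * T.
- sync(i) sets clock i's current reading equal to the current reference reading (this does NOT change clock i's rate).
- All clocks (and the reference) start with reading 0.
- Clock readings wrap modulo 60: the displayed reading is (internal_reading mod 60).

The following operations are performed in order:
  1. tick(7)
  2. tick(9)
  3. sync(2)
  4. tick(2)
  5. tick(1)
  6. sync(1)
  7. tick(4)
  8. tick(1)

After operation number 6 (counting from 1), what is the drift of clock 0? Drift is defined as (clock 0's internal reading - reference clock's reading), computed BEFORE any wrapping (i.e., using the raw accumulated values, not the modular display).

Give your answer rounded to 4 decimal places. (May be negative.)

Answer: 9.5000

Derivation:
After op 1 tick(7): ref=7.0000 raw=[10.5000 6.3000 5.6000]
After op 2 tick(9): ref=16.0000 raw=[24.0000 14.4000 12.8000]
After op 3 sync(2): ref=16.0000 raw=[24.0000 14.4000 16.0000]
After op 4 tick(2): ref=18.0000 raw=[27.0000 16.2000 17.6000]
After op 5 tick(1): ref=19.0000 raw=[28.5000 17.1000 18.4000]
After op 6 sync(1): ref=19.0000 raw=[28.5000 19.0000 18.4000]
Drift of clock 0 after op 6: 28.5000 - 19.0000 = 9.5000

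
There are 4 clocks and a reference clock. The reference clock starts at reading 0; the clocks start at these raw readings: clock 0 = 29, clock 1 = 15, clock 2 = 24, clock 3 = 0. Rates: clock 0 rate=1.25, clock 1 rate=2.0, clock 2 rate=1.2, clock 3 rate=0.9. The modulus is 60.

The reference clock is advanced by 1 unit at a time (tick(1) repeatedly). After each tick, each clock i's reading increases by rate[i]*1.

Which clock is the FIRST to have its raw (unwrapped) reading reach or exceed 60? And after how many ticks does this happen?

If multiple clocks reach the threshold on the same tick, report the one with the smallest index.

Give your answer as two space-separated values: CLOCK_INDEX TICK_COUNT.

clock 0: start=29, rate=1.25, needs 60-29 = 31; ticks = ceil(31/1.25) = ceil(24.8000) = 25; reading at tick 25 = 29 + 1.25*25 = 60.2500
clock 1: start=15, rate=2.0, needs 60-15 = 45; ticks = ceil(45/2.0) = ceil(22.5000) = 23; reading at tick 23 = 15 + 2.0*23 = 61.0000
clock 2: start=24, rate=1.2, needs 60-24 = 36; ticks = ceil(36/1.2) = ceil(30.0000) = 30; reading at tick 30 = 24 + 1.2*30 = 60.0000
clock 3: start=0, rate=0.9, needs 60-0 = 60; ticks = ceil(60/0.9) = ceil(66.6667) = 67; reading at tick 67 = 0 + 0.9*67 = 60.3000
Minimum tick count = 23; winners = [1]; smallest index = 1

Answer: 1 23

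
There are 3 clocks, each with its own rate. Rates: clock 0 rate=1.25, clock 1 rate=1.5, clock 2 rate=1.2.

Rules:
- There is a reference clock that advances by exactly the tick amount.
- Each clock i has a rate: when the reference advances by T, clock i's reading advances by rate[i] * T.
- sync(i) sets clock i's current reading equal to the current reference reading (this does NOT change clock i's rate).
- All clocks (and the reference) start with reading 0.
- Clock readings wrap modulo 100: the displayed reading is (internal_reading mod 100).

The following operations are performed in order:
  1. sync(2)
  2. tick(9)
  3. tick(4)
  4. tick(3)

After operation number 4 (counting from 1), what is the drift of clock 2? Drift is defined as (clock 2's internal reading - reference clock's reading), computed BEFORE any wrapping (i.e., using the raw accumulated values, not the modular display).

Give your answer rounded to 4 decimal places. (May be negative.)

After op 1 sync(2): ref=0.0000 raw=[0.0000 0.0000 0.0000]
After op 2 tick(9): ref=9.0000 raw=[11.2500 13.5000 10.8000]
After op 3 tick(4): ref=13.0000 raw=[16.2500 19.5000 15.6000]
After op 4 tick(3): ref=16.0000 raw=[20.0000 24.0000 19.2000]
Drift of clock 2 after op 4: 19.2000 - 16.0000 = 3.2000

Answer: 3.2000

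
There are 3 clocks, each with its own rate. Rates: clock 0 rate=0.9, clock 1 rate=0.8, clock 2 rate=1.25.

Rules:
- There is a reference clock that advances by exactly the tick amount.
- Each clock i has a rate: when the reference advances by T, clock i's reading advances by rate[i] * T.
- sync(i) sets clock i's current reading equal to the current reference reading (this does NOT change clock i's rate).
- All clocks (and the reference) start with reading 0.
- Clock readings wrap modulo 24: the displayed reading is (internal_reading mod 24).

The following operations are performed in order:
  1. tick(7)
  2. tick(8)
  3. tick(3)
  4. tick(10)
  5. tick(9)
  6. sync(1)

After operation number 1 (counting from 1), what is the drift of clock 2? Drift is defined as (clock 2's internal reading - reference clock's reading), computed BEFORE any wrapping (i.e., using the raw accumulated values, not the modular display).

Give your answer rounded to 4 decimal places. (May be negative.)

Answer: 1.7500

Derivation:
After op 1 tick(7): ref=7.0000 raw=[6.3000 5.6000 8.7500]
Drift of clock 2 after op 1: 8.7500 - 7.0000 = 1.7500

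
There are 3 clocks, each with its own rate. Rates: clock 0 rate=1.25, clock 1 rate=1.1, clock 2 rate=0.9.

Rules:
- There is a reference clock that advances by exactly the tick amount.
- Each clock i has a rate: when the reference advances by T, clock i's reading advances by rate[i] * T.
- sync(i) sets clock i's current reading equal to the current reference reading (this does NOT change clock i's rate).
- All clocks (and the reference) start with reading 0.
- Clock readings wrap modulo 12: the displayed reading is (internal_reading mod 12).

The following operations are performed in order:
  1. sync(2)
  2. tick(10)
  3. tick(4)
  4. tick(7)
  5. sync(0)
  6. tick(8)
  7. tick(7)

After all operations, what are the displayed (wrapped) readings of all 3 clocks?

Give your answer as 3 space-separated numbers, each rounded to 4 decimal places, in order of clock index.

After op 1 sync(2): ref=0.0000 raw=[0.0000 0.0000 0.0000]
After op 2 tick(10): ref=10.0000 raw=[12.5000 11.0000 9.0000]
After op 3 tick(4): ref=14.0000 raw=[17.5000 15.4000 12.6000]
After op 4 tick(7): ref=21.0000 raw=[26.2500 23.1000 18.9000]
After op 5 sync(0): ref=21.0000 raw=[21.0000 23.1000 18.9000]
After op 6 tick(8): ref=29.0000 raw=[31.0000 31.9000 26.1000]
After op 7 tick(7): ref=36.0000 raw=[39.7500 39.6000 32.4000]
Wrap final raw readings (mod 12): 39.7500 mod 12 = 3.7500; 39.6000 mod 12 = 3.6000; 32.4000 mod 12 = 8.4000

Answer: 3.7500 3.6000 8.4000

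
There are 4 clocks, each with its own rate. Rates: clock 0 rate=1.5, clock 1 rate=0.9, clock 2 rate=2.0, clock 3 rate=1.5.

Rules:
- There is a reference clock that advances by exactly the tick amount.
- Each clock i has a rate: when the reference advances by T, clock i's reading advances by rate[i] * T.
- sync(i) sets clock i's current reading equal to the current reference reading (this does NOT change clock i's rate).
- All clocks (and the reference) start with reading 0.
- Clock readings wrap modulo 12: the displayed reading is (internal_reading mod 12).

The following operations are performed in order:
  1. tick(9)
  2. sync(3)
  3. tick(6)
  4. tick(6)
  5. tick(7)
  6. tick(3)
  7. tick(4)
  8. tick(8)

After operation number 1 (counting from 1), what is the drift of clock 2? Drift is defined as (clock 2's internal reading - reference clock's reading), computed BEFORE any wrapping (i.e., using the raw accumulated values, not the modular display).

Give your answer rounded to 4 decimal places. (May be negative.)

After op 1 tick(9): ref=9.0000 raw=[13.5000 8.1000 18.0000 13.5000]
Drift of clock 2 after op 1: 18.0000 - 9.0000 = 9.0000

Answer: 9.0000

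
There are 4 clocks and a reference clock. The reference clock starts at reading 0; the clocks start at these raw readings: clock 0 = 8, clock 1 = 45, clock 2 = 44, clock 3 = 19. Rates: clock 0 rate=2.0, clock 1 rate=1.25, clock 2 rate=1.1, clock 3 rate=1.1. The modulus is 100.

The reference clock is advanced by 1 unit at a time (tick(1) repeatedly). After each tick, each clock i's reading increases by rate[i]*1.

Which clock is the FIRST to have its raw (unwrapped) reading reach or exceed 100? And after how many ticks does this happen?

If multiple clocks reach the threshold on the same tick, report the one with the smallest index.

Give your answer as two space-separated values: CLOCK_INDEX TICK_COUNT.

Answer: 1 44

Derivation:
clock 0: start=8, rate=2.0, needs 100-8 = 92; ticks = ceil(92/2.0) = ceil(46.0000) = 46; reading at tick 46 = 8 + 2.0*46 = 100.0000
clock 1: start=45, rate=1.25, needs 100-45 = 55; ticks = ceil(55/1.25) = ceil(44.0000) = 44; reading at tick 44 = 45 + 1.25*44 = 100.0000
clock 2: start=44, rate=1.1, needs 100-44 = 56; ticks = ceil(56/1.1) = ceil(50.9091) = 51; reading at tick 51 = 44 + 1.1*51 = 100.1000
clock 3: start=19, rate=1.1, needs 100-19 = 81; ticks = ceil(81/1.1) = ceil(73.6364) = 74; reading at tick 74 = 19 + 1.1*74 = 100.4000
Minimum tick count = 44; winners = [1]; smallest index = 1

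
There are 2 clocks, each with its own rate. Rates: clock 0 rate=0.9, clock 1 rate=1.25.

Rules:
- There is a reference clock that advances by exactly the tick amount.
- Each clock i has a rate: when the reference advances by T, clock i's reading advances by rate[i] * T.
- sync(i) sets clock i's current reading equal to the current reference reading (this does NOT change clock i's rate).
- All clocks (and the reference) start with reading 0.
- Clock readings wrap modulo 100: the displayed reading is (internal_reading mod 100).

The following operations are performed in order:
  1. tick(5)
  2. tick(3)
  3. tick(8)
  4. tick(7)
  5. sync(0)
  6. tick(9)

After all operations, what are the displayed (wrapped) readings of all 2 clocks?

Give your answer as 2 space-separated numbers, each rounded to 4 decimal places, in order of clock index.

After op 1 tick(5): ref=5.0000 raw=[4.5000 6.2500]
After op 2 tick(3): ref=8.0000 raw=[7.2000 10.0000]
After op 3 tick(8): ref=16.0000 raw=[14.4000 20.0000]
After op 4 tick(7): ref=23.0000 raw=[20.7000 28.7500]
After op 5 sync(0): ref=23.0000 raw=[23.0000 28.7500]
After op 6 tick(9): ref=32.0000 raw=[31.1000 40.0000]
Wrap final raw readings (mod 100): 31.1000 mod 100 = 31.1000; 40.0000 mod 100 = 40.0000

Answer: 31.1000 40.0000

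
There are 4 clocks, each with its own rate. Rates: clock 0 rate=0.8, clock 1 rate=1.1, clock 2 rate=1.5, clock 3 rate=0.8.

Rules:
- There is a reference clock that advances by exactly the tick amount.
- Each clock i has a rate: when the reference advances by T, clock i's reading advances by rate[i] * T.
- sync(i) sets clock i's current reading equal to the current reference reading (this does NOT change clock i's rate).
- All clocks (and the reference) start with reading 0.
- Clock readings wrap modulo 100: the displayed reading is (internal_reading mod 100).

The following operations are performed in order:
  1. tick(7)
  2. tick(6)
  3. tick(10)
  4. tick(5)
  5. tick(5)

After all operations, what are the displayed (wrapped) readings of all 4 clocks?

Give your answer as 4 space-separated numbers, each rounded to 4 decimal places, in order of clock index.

After op 1 tick(7): ref=7.0000 raw=[5.6000 7.7000 10.5000 5.6000]
After op 2 tick(6): ref=13.0000 raw=[10.4000 14.3000 19.5000 10.4000]
After op 3 tick(10): ref=23.0000 raw=[18.4000 25.3000 34.5000 18.4000]
After op 4 tick(5): ref=28.0000 raw=[22.4000 30.8000 42.0000 22.4000]
After op 5 tick(5): ref=33.0000 raw=[26.4000 36.3000 49.5000 26.4000]
Wrap final raw readings (mod 100): 26.4000 mod 100 = 26.4000; 36.3000 mod 100 = 36.3000; 49.5000 mod 100 = 49.5000; 26.4000 mod 100 = 26.4000

Answer: 26.4000 36.3000 49.5000 26.4000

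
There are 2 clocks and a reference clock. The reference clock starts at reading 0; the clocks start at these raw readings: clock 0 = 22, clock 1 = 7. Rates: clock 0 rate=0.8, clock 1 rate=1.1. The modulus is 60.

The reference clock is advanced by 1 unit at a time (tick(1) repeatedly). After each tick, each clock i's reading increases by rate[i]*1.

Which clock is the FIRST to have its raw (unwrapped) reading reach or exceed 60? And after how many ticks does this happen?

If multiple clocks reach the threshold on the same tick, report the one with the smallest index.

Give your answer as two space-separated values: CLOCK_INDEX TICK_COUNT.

Answer: 0 48

Derivation:
clock 0: start=22, rate=0.8, needs 60-22 = 38; ticks = ceil(38/0.8) = ceil(47.5000) = 48; reading at tick 48 = 22 + 0.8*48 = 60.4000
clock 1: start=7, rate=1.1, needs 60-7 = 53; ticks = ceil(53/1.1) = ceil(48.1818) = 49; reading at tick 49 = 7 + 1.1*49 = 60.9000
Minimum tick count = 48; winners = [0]; smallest index = 0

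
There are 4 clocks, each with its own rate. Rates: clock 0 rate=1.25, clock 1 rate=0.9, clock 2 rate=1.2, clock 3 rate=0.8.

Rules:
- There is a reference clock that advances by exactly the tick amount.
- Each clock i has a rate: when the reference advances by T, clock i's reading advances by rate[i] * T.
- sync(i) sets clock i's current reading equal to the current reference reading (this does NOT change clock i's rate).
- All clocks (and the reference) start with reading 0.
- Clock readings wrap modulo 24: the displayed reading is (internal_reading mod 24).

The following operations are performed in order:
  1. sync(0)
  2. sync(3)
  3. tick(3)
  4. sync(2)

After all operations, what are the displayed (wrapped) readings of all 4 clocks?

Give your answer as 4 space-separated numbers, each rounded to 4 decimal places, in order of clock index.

Answer: 3.7500 2.7000 3.0000 2.4000

Derivation:
After op 1 sync(0): ref=0.0000 raw=[0.0000 0.0000 0.0000 0.0000]
After op 2 sync(3): ref=0.0000 raw=[0.0000 0.0000 0.0000 0.0000]
After op 3 tick(3): ref=3.0000 raw=[3.7500 2.7000 3.6000 2.4000]
After op 4 sync(2): ref=3.0000 raw=[3.7500 2.7000 3.0000 2.4000]
Wrap final raw readings (mod 24): 3.7500 mod 24 = 3.7500; 2.7000 mod 24 = 2.7000; 3.0000 mod 24 = 3.0000; 2.4000 mod 24 = 2.4000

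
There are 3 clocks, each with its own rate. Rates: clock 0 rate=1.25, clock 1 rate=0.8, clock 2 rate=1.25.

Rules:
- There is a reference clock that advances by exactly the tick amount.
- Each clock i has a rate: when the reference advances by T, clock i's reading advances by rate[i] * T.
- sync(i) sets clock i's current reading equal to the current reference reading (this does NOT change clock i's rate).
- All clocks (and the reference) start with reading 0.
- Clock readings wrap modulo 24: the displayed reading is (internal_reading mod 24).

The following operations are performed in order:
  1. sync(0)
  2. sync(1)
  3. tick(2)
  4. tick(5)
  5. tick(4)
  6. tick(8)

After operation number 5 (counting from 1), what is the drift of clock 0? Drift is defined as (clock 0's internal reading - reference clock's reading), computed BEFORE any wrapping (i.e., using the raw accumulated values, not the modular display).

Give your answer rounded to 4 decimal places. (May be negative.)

Answer: 2.7500

Derivation:
After op 1 sync(0): ref=0.0000 raw=[0.0000 0.0000 0.0000]
After op 2 sync(1): ref=0.0000 raw=[0.0000 0.0000 0.0000]
After op 3 tick(2): ref=2.0000 raw=[2.5000 1.6000 2.5000]
After op 4 tick(5): ref=7.0000 raw=[8.7500 5.6000 8.7500]
After op 5 tick(4): ref=11.0000 raw=[13.7500 8.8000 13.7500]
Drift of clock 0 after op 5: 13.7500 - 11.0000 = 2.7500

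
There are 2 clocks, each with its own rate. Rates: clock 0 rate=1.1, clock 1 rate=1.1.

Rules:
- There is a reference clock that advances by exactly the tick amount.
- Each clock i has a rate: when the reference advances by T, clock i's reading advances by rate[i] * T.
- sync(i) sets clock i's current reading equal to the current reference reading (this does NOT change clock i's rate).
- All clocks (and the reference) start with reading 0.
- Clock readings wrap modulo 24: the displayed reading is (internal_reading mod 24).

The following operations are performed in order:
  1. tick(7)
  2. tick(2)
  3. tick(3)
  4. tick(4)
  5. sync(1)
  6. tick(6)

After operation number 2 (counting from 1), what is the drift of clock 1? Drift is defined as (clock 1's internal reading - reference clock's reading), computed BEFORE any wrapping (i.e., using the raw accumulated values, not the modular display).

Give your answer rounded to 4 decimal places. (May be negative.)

After op 1 tick(7): ref=7.0000 raw=[7.7000 7.7000]
After op 2 tick(2): ref=9.0000 raw=[9.9000 9.9000]
Drift of clock 1 after op 2: 9.9000 - 9.0000 = 0.9000

Answer: 0.9000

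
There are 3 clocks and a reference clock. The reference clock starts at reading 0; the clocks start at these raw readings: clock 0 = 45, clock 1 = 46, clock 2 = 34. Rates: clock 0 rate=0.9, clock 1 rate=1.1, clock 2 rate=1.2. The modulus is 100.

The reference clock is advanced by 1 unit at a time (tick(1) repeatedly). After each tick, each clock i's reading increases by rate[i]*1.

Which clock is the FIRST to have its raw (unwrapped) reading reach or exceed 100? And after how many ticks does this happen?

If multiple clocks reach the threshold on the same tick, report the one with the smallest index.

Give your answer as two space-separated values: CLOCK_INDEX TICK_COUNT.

clock 0: start=45, rate=0.9, needs 100-45 = 55; ticks = ceil(55/0.9) = ceil(61.1111) = 62; reading at tick 62 = 45 + 0.9*62 = 100.8000
clock 1: start=46, rate=1.1, needs 100-46 = 54; ticks = ceil(54/1.1) = ceil(49.0909) = 50; reading at tick 50 = 46 + 1.1*50 = 101.0000
clock 2: start=34, rate=1.2, needs 100-34 = 66; ticks = ceil(66/1.2) = ceil(55.0000) = 55; reading at tick 55 = 34 + 1.2*55 = 100.0000
Minimum tick count = 50; winners = [1]; smallest index = 1

Answer: 1 50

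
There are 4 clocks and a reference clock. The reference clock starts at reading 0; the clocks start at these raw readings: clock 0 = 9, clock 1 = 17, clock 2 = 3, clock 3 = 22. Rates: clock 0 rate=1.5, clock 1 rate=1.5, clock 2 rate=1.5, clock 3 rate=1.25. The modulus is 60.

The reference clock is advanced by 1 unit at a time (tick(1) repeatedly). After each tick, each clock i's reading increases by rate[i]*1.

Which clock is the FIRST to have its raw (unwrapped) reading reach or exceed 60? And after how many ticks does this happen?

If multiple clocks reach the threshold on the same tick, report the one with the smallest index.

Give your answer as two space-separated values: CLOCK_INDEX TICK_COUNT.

Answer: 1 29

Derivation:
clock 0: start=9, rate=1.5, needs 60-9 = 51; ticks = ceil(51/1.5) = ceil(34.0000) = 34; reading at tick 34 = 9 + 1.5*34 = 60.0000
clock 1: start=17, rate=1.5, needs 60-17 = 43; ticks = ceil(43/1.5) = ceil(28.6667) = 29; reading at tick 29 = 17 + 1.5*29 = 60.5000
clock 2: start=3, rate=1.5, needs 60-3 = 57; ticks = ceil(57/1.5) = ceil(38.0000) = 38; reading at tick 38 = 3 + 1.5*38 = 60.0000
clock 3: start=22, rate=1.25, needs 60-22 = 38; ticks = ceil(38/1.25) = ceil(30.4000) = 31; reading at tick 31 = 22 + 1.25*31 = 60.7500
Minimum tick count = 29; winners = [1]; smallest index = 1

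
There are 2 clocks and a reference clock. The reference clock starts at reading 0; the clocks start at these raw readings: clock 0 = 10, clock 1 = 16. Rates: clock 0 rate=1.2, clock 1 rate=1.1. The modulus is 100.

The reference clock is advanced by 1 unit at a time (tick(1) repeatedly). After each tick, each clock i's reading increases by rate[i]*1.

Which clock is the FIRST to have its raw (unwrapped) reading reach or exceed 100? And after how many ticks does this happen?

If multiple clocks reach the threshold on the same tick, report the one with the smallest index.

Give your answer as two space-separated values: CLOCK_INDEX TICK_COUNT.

clock 0: start=10, rate=1.2, needs 100-10 = 90; ticks = ceil(90/1.2) = ceil(75.0000) = 75; reading at tick 75 = 10 + 1.2*75 = 100.0000
clock 1: start=16, rate=1.1, needs 100-16 = 84; ticks = ceil(84/1.1) = ceil(76.3636) = 77; reading at tick 77 = 16 + 1.1*77 = 100.7000
Minimum tick count = 75; winners = [0]; smallest index = 0

Answer: 0 75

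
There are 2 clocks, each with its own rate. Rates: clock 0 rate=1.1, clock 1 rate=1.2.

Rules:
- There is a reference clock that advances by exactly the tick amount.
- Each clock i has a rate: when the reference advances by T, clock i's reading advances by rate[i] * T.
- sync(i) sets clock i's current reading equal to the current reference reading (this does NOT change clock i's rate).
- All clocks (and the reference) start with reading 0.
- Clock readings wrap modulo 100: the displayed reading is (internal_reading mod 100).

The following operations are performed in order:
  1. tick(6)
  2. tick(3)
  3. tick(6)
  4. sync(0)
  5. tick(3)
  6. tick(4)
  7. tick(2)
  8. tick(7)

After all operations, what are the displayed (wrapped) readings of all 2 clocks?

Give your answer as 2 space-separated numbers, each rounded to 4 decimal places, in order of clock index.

After op 1 tick(6): ref=6.0000 raw=[6.6000 7.2000]
After op 2 tick(3): ref=9.0000 raw=[9.9000 10.8000]
After op 3 tick(6): ref=15.0000 raw=[16.5000 18.0000]
After op 4 sync(0): ref=15.0000 raw=[15.0000 18.0000]
After op 5 tick(3): ref=18.0000 raw=[18.3000 21.6000]
After op 6 tick(4): ref=22.0000 raw=[22.7000 26.4000]
After op 7 tick(2): ref=24.0000 raw=[24.9000 28.8000]
After op 8 tick(7): ref=31.0000 raw=[32.6000 37.2000]
Wrap final raw readings (mod 100): 32.6000 mod 100 = 32.6000; 37.2000 mod 100 = 37.2000

Answer: 32.6000 37.2000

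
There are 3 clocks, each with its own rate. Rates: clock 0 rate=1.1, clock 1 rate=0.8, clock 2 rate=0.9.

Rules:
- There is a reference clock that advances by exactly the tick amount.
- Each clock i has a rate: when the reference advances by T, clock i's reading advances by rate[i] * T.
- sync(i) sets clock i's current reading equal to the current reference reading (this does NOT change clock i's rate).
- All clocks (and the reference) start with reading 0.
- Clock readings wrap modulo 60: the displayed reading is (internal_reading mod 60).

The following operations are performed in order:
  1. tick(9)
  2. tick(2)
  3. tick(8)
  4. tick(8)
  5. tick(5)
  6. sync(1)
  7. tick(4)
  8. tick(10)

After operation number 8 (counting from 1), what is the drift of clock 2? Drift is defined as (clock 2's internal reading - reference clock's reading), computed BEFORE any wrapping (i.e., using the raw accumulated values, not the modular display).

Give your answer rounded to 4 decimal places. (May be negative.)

Answer: -4.6000

Derivation:
After op 1 tick(9): ref=9.0000 raw=[9.9000 7.2000 8.1000]
After op 2 tick(2): ref=11.0000 raw=[12.1000 8.8000 9.9000]
After op 3 tick(8): ref=19.0000 raw=[20.9000 15.2000 17.1000]
After op 4 tick(8): ref=27.0000 raw=[29.7000 21.6000 24.3000]
After op 5 tick(5): ref=32.0000 raw=[35.2000 25.6000 28.8000]
After op 6 sync(1): ref=32.0000 raw=[35.2000 32.0000 28.8000]
After op 7 tick(4): ref=36.0000 raw=[39.6000 35.2000 32.4000]
After op 8 tick(10): ref=46.0000 raw=[50.6000 43.2000 41.4000]
Drift of clock 2 after op 8: 41.4000 - 46.0000 = -4.6000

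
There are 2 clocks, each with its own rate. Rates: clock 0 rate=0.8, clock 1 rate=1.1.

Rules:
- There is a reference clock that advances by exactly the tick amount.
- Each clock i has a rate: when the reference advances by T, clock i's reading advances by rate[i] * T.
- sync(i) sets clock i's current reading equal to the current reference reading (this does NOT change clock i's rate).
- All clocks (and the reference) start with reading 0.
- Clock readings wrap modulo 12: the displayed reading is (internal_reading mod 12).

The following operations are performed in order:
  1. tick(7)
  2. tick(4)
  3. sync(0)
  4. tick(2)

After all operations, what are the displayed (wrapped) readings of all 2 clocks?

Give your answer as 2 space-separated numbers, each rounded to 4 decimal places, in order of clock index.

Answer: 0.6000 2.3000

Derivation:
After op 1 tick(7): ref=7.0000 raw=[5.6000 7.7000]
After op 2 tick(4): ref=11.0000 raw=[8.8000 12.1000]
After op 3 sync(0): ref=11.0000 raw=[11.0000 12.1000]
After op 4 tick(2): ref=13.0000 raw=[12.6000 14.3000]
Wrap final raw readings (mod 12): 12.6000 mod 12 = 0.6000; 14.3000 mod 12 = 2.3000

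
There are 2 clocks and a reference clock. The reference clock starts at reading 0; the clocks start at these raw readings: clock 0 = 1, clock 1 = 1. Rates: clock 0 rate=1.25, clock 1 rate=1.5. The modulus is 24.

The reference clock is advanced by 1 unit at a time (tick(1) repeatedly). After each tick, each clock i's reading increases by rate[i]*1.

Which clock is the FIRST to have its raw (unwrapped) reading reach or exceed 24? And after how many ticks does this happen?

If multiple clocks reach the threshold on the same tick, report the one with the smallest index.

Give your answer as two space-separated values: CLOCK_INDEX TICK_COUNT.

clock 0: start=1, rate=1.25, needs 24-1 = 23; ticks = ceil(23/1.25) = ceil(18.4000) = 19; reading at tick 19 = 1 + 1.25*19 = 24.7500
clock 1: start=1, rate=1.5, needs 24-1 = 23; ticks = ceil(23/1.5) = ceil(15.3333) = 16; reading at tick 16 = 1 + 1.5*16 = 25.0000
Minimum tick count = 16; winners = [1]; smallest index = 1

Answer: 1 16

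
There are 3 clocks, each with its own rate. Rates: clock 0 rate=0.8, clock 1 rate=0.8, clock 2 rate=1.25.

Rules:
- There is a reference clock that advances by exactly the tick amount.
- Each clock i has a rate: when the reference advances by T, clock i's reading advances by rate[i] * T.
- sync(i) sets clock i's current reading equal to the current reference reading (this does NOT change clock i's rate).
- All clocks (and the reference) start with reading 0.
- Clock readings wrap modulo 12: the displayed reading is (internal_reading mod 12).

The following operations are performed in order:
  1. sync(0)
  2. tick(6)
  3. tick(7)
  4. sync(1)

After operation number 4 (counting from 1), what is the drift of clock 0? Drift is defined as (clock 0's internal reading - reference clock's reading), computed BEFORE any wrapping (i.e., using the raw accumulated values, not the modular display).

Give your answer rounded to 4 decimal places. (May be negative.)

Answer: -2.6000

Derivation:
After op 1 sync(0): ref=0.0000 raw=[0.0000 0.0000 0.0000]
After op 2 tick(6): ref=6.0000 raw=[4.8000 4.8000 7.5000]
After op 3 tick(7): ref=13.0000 raw=[10.4000 10.4000 16.2500]
After op 4 sync(1): ref=13.0000 raw=[10.4000 13.0000 16.2500]
Drift of clock 0 after op 4: 10.4000 - 13.0000 = -2.6000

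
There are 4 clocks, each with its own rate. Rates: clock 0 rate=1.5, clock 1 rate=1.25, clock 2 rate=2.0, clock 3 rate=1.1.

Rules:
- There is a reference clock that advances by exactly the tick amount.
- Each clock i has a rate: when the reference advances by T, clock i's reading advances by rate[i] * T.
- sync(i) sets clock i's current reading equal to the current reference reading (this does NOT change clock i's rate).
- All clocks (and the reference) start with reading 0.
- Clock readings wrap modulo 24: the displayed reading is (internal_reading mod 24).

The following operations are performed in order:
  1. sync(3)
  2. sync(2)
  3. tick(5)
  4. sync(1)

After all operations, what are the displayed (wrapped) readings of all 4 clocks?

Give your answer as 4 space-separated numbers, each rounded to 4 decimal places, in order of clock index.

After op 1 sync(3): ref=0.0000 raw=[0.0000 0.0000 0.0000 0.0000]
After op 2 sync(2): ref=0.0000 raw=[0.0000 0.0000 0.0000 0.0000]
After op 3 tick(5): ref=5.0000 raw=[7.5000 6.2500 10.0000 5.5000]
After op 4 sync(1): ref=5.0000 raw=[7.5000 5.0000 10.0000 5.5000]
Wrap final raw readings (mod 24): 7.5000 mod 24 = 7.5000; 5.0000 mod 24 = 5.0000; 10.0000 mod 24 = 10.0000; 5.5000 mod 24 = 5.5000

Answer: 7.5000 5.0000 10.0000 5.5000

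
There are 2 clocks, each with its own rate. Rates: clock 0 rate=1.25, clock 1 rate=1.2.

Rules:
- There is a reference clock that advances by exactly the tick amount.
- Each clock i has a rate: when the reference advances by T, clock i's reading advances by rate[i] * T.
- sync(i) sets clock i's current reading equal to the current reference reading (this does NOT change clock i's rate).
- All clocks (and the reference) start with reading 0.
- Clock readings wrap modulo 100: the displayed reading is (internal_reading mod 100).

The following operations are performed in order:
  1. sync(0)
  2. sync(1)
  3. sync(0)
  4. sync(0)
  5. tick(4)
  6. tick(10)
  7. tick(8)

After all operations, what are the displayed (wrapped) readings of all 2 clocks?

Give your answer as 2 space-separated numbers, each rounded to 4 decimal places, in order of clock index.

After op 1 sync(0): ref=0.0000 raw=[0.0000 0.0000]
After op 2 sync(1): ref=0.0000 raw=[0.0000 0.0000]
After op 3 sync(0): ref=0.0000 raw=[0.0000 0.0000]
After op 4 sync(0): ref=0.0000 raw=[0.0000 0.0000]
After op 5 tick(4): ref=4.0000 raw=[5.0000 4.8000]
After op 6 tick(10): ref=14.0000 raw=[17.5000 16.8000]
After op 7 tick(8): ref=22.0000 raw=[27.5000 26.4000]
Wrap final raw readings (mod 100): 27.5000 mod 100 = 27.5000; 26.4000 mod 100 = 26.4000

Answer: 27.5000 26.4000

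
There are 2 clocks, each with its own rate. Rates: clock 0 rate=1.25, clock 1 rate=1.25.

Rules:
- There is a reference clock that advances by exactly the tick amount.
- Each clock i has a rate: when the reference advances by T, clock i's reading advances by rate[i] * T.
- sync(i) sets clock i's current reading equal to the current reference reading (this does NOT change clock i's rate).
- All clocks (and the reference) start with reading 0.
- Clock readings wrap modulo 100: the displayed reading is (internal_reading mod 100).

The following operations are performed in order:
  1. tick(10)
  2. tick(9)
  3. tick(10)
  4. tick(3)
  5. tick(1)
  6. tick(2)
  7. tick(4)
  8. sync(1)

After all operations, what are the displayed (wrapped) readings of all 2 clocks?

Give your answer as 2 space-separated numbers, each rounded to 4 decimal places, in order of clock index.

Answer: 48.7500 39.0000

Derivation:
After op 1 tick(10): ref=10.0000 raw=[12.5000 12.5000]
After op 2 tick(9): ref=19.0000 raw=[23.7500 23.7500]
After op 3 tick(10): ref=29.0000 raw=[36.2500 36.2500]
After op 4 tick(3): ref=32.0000 raw=[40.0000 40.0000]
After op 5 tick(1): ref=33.0000 raw=[41.2500 41.2500]
After op 6 tick(2): ref=35.0000 raw=[43.7500 43.7500]
After op 7 tick(4): ref=39.0000 raw=[48.7500 48.7500]
After op 8 sync(1): ref=39.0000 raw=[48.7500 39.0000]
Wrap final raw readings (mod 100): 48.7500 mod 100 = 48.7500; 39.0000 mod 100 = 39.0000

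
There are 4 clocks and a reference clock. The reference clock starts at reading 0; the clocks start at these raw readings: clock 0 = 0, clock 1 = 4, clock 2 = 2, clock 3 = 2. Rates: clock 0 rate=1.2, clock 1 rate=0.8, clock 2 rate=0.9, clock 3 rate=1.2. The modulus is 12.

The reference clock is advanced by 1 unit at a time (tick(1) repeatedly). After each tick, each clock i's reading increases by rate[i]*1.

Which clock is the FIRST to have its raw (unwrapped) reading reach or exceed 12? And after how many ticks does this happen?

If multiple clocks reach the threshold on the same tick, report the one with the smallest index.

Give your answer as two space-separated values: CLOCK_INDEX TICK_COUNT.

Answer: 3 9

Derivation:
clock 0: start=0, rate=1.2, needs 12-0 = 12; ticks = ceil(12/1.2) = ceil(10.0000) = 10; reading at tick 10 = 0 + 1.2*10 = 12.0000
clock 1: start=4, rate=0.8, needs 12-4 = 8; ticks = ceil(8/0.8) = ceil(10.0000) = 10; reading at tick 10 = 4 + 0.8*10 = 12.0000
clock 2: start=2, rate=0.9, needs 12-2 = 10; ticks = ceil(10/0.9) = ceil(11.1111) = 12; reading at tick 12 = 2 + 0.9*12 = 12.8000
clock 3: start=2, rate=1.2, needs 12-2 = 10; ticks = ceil(10/1.2) = ceil(8.3333) = 9; reading at tick 9 = 2 + 1.2*9 = 12.8000
Minimum tick count = 9; winners = [3]; smallest index = 3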